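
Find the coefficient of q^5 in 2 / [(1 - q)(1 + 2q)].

Partial fractions give a closed form: a_n = (2/3)·1^n + (4/3)·(-2)^n.
At n = 5: a_5 = -42.

-42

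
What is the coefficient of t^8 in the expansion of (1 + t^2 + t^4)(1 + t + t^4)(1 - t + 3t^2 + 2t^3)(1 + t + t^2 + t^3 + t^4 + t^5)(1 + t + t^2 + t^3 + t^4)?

127

(1 + t^2 + t^4) has coefficients 1,0,1,0,1 for degrees 0…4.
(1 + t + t^4) has coefficients 1,1,0,0,1,0,0,0,0 for degrees 0…8.
Multiplying by (1 - t + 3t^2 + 2t^3) gives running coefficients 1,0,2,5,3,-1,3,2,0 for degrees 0…8.
Multiplying by (1 + t + t^2 + t^3 + t^4 + t^5) gives running coefficients 1,1,3,8,11,10,12,14,12 for degrees 0…8.
Finally multiplying by (1 + t + t^2 + t^3 + t^4), the product of all factors after the first has coefficients 1,2,5,13,24,33,44,55,59 for degrees 0…8.
[t^8] = 1·59 + 1·44 + 1·24 = 127.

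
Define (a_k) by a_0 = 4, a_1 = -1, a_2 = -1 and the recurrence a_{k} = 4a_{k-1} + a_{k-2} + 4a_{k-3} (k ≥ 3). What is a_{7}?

The ordinary generating function has denominator 1 - 4y - y^2 - 4y^3.
Iterating the recurrence: a_0,…,a_{7} = 4, -1, -1, 11, 39, 163, 735, 3259.

3259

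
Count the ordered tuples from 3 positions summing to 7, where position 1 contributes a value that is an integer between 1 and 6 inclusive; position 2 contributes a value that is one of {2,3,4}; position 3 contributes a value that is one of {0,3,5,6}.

5

The generating function for the choices is (y + y^2 + y^3 + y^4 + y^5 + y^6)·(y^2 + y^3 + y^4)·(1 + y^3 + y^5 + y^6); the count is [y^7].
(y + y^2 + y^3 + y^4 + y^5 + y^6) has coefficients 0,1,1,1,1,1,1 for degrees 0…6.
(y^2 + y^3 + y^4) has coefficients 0,0,1,1,1,0,0,0 for degrees 0…7.
Finally multiplying by (1 + y^3 + y^5 + y^6), the product of all factors after the first has coefficients 0,0,1,1,1,1,1,2 for degrees 0…7.
[y^7] = 1·1 + 1·1 + 1·1 + 1·1 + 1·1 + 1·0 = 5.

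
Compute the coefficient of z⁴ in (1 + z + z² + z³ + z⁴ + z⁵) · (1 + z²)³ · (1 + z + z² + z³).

16

(1 + z + z² + z³ + z⁴ + z⁵) has coefficients 1,1,1,1,1 for degrees 0…4.
(1 + z²)³ has coefficients 1,0,3,0,3 for degrees 0…4.
Finally multiplying by (1 + z + z² + z³), the product of all factors after the first has coefficients 1,1,4,4,6 for degrees 0…4.
[z⁴] = 1·6 + 1·4 + 1·4 + 1·1 + 1·1 = 16.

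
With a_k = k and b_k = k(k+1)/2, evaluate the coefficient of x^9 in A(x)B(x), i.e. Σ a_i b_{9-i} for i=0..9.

330

The convolution is the t^9 coefficient of A(t)B(t).
Σ = 0·45 + 1·36 + 2·28 + 3·21 + 4·15 + 5·10 + 6·6 + 7·3 + 8·1 + 9·0 = 330.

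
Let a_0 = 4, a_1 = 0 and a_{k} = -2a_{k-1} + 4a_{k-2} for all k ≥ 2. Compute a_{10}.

The ordinary generating function has denominator 1 + 2z - 4z^2.
Iterating the recurrence: a_0,…,a_{10} = 4, 0, 16, -32, 128, -384, 1280, -4096, 13312, -43008, 139264.

139264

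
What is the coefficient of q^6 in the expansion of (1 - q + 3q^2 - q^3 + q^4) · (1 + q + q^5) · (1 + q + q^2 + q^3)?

(1 - q + 3q^2 - q^3 + q^4) has coefficients 1,-1,3,-1,1 for degrees 0…4.
(1 + q + q^5) has coefficients 1,1,0,0,0,1,0 for degrees 0…6.
Finally multiplying by (1 + q + q^2 + q^3), the product of all factors after the first has coefficients 1,2,2,2,1,1,1 for degrees 0…6.
[q^6] = 1·1 − 1·1 + 3·1 − 1·2 + 1·2 = 3.

3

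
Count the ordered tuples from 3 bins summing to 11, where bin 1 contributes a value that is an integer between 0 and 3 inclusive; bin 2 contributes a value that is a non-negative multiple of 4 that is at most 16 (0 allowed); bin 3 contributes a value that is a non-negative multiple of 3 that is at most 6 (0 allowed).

The generating function for the choices is (1 + y + y² + y³)·(1 + y⁴ + y⁸ + y¹² + y¹⁶)·(1 + y³ + y⁶); the count is [y¹¹].
(1 + y + y² + y³) has coefficients 1,1,1,1 for degrees 0…3.
(1 + y⁴ + y⁸ + y¹² + y¹⁶) has coefficients 1,0,0,0,1,0,0,0,1,0,0,0 for degrees 0…11.
Finally multiplying by (1 + y³ + y⁶), the product of all factors after the first has coefficients 1,0,0,1,1,0,1,1,1,0,1,1 for degrees 0…11.
[y¹¹] = 1·1 + 1·1 + 1·0 + 1·1 = 3.

3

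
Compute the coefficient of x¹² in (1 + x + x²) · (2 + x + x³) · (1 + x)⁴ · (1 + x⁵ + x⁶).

33

(1 + x + x²) has coefficients 1,1,1 for degrees 0…2.
(2 + x + x³) has coefficients 2,1,0,1,0,0,0,0,0,0,0,0,0 for degrees 0…12.
Multiplying by (1 + x)⁴ gives running coefficients 2,9,16,15,10,7,4,1,0,0,0,0,0 for degrees 0…12.
Finally multiplying by (1 + x⁵ + x⁶), the product of all factors after the first has coefficients 2,9,16,15,10,9,15,26,31,25,17,11,5 for degrees 0…12.
[x¹²] = 1·5 + 1·11 + 1·17 = 33.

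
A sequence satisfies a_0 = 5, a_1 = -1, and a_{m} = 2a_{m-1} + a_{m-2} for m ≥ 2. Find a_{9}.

The ordinary generating function has denominator 1 - 2q - q^2.
Iterating the recurrence: a_0,…,a_{9} = 5, -1, 3, 5, 13, 31, 75, 181, 437, 1055.

1055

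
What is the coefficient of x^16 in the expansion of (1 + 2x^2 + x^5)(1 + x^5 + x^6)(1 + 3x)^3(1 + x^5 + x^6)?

173

(1 + 2x^2 + x^5) has coefficients 1,0,2,0,0,1 for degrees 0…5.
(1 + x^5 + x^6) has coefficients 1,0,0,0,0,1,1,0,0,0,0,0,0,0,0,0,0 for degrees 0…16.
Multiplying by (1 + 3x)^3 gives running coefficients 1,9,27,27,0,1,10,36,54,27,0,0,0,0,0,0,0 for degrees 0…16.
Finally multiplying by (1 + x^5 + x^6), the product of all factors after the first has coefficients 1,9,27,27,0,2,20,72,108,54,1,11,46,90,81,27,0 for degrees 0…16.
[x^16] = 1·0 + 2·81 + 1·11 = 173.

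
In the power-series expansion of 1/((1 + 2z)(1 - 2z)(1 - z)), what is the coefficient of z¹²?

5461

Partial fractions give a closed form: a_n = (1/3)·(-2)^n + (1)·2^n + (-1/3)·1^n.
At n = 12: a_12 = 5461.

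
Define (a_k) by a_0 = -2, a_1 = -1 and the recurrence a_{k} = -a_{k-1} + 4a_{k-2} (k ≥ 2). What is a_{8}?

-1007

The ordinary generating function has denominator 1 + z - 4z^2.
Iterating the recurrence: a_0,…,a_{8} = -2, -1, -7, 3, -31, 43, -167, 339, -1007.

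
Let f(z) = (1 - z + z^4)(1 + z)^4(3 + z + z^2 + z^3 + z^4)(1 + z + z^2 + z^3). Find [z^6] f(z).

(1 - z + z^4) has coefficients 1,-1,0,0,1 for degrees 0…4.
(1 + z)^4 has coefficients 1,4,6,4,1,0,0 for degrees 0…6.
Multiplying by (3 + z + z^2 + z^3 + z^4) gives running coefficients 3,13,23,23,18,15,11 for degrees 0…6.
Finally multiplying by (1 + z + z^2 + z^3), the product of all factors after the first has coefficients 3,16,39,62,77,79,67 for degrees 0…6.
[z^6] = 1·67 − 1·79 + 1·39 = 27.

27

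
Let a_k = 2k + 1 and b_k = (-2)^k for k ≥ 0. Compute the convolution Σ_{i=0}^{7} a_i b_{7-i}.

This is [x^7] in the product of the two ordinary generating functions.
Σ = 1·(-128) + 3·64 + 5·(-32) + 7·16 + 9·(-8) + 11·4 + 13·(-2) + 15·1 = -23.

-23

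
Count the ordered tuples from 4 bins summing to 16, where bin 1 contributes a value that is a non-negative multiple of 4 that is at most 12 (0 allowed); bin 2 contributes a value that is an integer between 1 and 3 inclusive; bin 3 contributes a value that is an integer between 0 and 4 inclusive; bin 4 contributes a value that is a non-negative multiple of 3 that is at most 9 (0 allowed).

15

The generating function for the choices is (1 + t^4 + t^8 + t^12)·(t + t^2 + t^3)·(1 + t + t^2 + t^3 + t^4)·(1 + t^3 + t^6 + t^9); the count is [t^16].
(1 + t^4 + t^8 + t^12) has coefficients 1,0,0,0,1,0,0,0,1,0,0,0,1 for degrees 0…12.
(t + t^2 + t^3) has coefficients 0,1,1,1,0,0,0,0,0,0,0,0,0,0,0,0,0 for degrees 0…16.
Multiplying by (1 + t + t^2 + t^3 + t^4) gives running coefficients 0,1,2,3,3,3,2,1,0,0,0,0,0,0,0,0,0 for degrees 0…16.
Finally multiplying by (1 + t^3 + t^6 + t^9), the product of all factors after the first has coefficients 0,1,2,3,4,5,5,5,5,5,5,5,5,4,3,2,1 for degrees 0…16.
[t^16] = 1·1 + 1·5 + 1·5 + 1·4 = 15.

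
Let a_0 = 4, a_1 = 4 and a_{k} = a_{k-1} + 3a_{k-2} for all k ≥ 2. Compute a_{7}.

The ordinary generating function has denominator 1 - x - 3x^2.
Iterating the recurrence: a_0,…,a_{7} = 4, 4, 16, 28, 76, 160, 388, 868.

868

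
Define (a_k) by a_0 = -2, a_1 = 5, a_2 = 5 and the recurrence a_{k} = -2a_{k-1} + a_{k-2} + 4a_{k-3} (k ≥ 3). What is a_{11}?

1811

The ordinary generating function has denominator 1 + 2z - z^2 - 4z^3.
Iterating the recurrence: a_0,…,a_{11} = -2, 5, 5, -13, 51, -95, 189, -269, 347, -207, -315, 1811.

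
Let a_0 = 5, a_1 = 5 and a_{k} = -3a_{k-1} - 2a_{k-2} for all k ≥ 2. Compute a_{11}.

20465

The ordinary generating function has denominator 1 + 3z + 2z^2.
Iterating the recurrence: a_0,…,a_{11} = 5, 5, -25, 65, -145, 305, -625, 1265, -2545, 5105, -10225, 20465.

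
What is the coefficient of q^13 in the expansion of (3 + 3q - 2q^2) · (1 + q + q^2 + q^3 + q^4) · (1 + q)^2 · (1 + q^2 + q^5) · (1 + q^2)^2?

19

(3 + 3q - 2q^2) has coefficients 3,3,-2 for degrees 0…2.
(1 + q + q^2 + q^3 + q^4) has coefficients 1,1,1,1,1,0,0,0,0,0,0,0,0,0 for degrees 0…13.
Multiplying by (1 + q)^2 gives running coefficients 1,3,4,4,4,3,1,0,0,0,0,0,0,0 for degrees 0…13.
Multiplying by (1 + q^2 + q^5) gives running coefficients 1,3,5,7,8,8,8,7,5,4,3,1,0,0 for degrees 0…13.
Finally multiplying by (1 + q^2)^2, the product of all factors after the first has coefficients 1,3,7,13,19,25,29,30,29,26,21,16,11,6 for degrees 0…13.
[q^13] = 3·6 + 3·11 − 2·16 = 19.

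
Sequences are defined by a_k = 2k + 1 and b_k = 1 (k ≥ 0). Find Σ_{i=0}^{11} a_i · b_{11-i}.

144

Write out a_i and b_{11-i} for i = 0,…,11 and sum the products.
Σ = 1·1 + 3·1 + 5·1 + 7·1 + 9·1 + 11·1 + 13·1 + 15·1 + 17·1 + 19·1 + 21·1 + 23·1 = 144.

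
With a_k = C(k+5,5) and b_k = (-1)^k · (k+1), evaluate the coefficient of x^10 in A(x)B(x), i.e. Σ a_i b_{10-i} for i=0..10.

This is [x^10] in the product of the two ordinary generating functions.
Σ = 1·11 + 6·(-10) + 21·9 + 56·(-8) + 126·7 + 252·(-6) + 462·5 + 792·(-4) + 1287·3 + 2002·(-2) + 3003·1 = 1064.

1064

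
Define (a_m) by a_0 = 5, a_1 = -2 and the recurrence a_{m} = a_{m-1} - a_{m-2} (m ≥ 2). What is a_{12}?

5

The ordinary generating function has denominator 1 - z + z^2.
Iterating the recurrence: a_0,…,a_{12} = 5, -2, -7, -5, 2, 7, 5, -2, -7, -5, 2, 7, 5.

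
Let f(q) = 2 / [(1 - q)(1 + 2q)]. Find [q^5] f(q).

-42

Partial fractions give a closed form: a_n = (2/3)·1^n + (4/3)·(-2)^n.
At n = 5: a_5 = -42.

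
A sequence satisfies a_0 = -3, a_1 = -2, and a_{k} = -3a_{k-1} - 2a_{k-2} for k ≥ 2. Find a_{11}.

-10232

The ordinary generating function has denominator 1 + 3z + 2z^2.
Iterating the recurrence: a_0,…,a_{11} = -3, -2, 12, -32, 72, -152, 312, -632, 1272, -2552, 5112, -10232.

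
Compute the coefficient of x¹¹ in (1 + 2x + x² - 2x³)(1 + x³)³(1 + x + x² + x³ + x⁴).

7

(1 + 2x + x² - 2x³) has coefficients 1,2,1,-2 for degrees 0…3.
(1 + x³)³ has coefficients 1,0,0,3,0,0,3,0,0,1,0,0 for degrees 0…11.
Finally multiplying by (1 + x + x² + x³ + x⁴), the product of all factors after the first has coefficients 1,1,1,4,4,3,6,6,3,4,4,1 for degrees 0…11.
[x¹¹] = 1·1 + 2·4 + 1·4 − 2·3 = 7.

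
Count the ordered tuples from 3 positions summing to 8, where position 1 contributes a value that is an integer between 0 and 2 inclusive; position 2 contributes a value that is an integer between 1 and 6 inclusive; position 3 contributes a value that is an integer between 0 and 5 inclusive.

15

The generating function for the choices is (1 + x + x^2)·(x + x^2 + x^3 + x^4 + x^5 + x^6)·(1 + x + x^2 + x^3 + x^4 + x^5); the count is [x^8].
(1 + x + x^2) has coefficients 1,1,1 for degrees 0…2.
(x + x^2 + x^3 + x^4 + x^5 + x^6) has coefficients 0,1,1,1,1,1,1,0,0 for degrees 0…8.
Finally multiplying by (1 + x + x^2 + x^3 + x^4 + x^5), the product of all factors after the first has coefficients 0,1,2,3,4,5,6,5,4 for degrees 0…8.
[x^8] = 1·4 + 1·5 + 1·6 = 15.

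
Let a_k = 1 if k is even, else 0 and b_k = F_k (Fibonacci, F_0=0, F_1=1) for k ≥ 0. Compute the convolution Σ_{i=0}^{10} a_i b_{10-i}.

88

The convolution is the t^10 coefficient of A(t)B(t).
Σ = 1·55 + 0·34 + 1·21 + 0·13 + 1·8 + 0·5 + 1·3 + 0·2 + 1·1 + 0·1 + 1·0 = 88.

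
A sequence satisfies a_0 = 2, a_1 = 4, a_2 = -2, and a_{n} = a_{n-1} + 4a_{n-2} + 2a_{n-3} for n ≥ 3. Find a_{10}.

11442

The ordinary generating function has denominator 1 - q - 4q^2 - 2q^3.
Iterating the recurrence: a_0,…,a_{10} = 2, 4, -2, 18, 18, 86, 194, 574, 1522, 4206, 11442.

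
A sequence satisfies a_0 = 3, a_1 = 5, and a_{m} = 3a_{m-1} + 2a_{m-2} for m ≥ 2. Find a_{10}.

The ordinary generating function has denominator 1 - 3x - 2x^2.
Iterating the recurrence: a_0,…,a_{10} = 3, 5, 21, 73, 261, 929, 3309, 11785, 41973, 149489, 532413.

532413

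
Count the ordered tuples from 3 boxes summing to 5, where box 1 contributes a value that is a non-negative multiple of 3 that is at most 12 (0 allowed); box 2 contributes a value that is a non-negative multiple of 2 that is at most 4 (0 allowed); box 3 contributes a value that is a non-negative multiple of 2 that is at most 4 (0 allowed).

2

The generating function for the choices is (1 + z^3 + z^6 + z^9 + z^12)·(1 + z^2 + z^4)·(1 + z^2 + z^4); the count is [z^5].
(1 + z^3 + z^6 + z^9 + z^12) has coefficients 1,0,0,1,0,0 for degrees 0…5.
(1 + z^2 + z^4) has coefficients 1,0,1,0,1,0 for degrees 0…5.
Finally multiplying by (1 + z^2 + z^4), the product of all factors after the first has coefficients 1,0,2,0,3,0 for degrees 0…5.
[z^5] = 1·0 + 1·2 = 2.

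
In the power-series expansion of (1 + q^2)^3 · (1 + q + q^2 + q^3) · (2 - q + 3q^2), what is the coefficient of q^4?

(1 + q^2)^3 has coefficients 1,0,3,0,3 for degrees 0…4.
(1 + q + q^2 + q^3) has coefficients 1,1,1,1,0 for degrees 0…4.
Finally multiplying by (2 - q + 3q^2), the product of all factors after the first has coefficients 2,1,4,4,2 for degrees 0…4.
[q^4] = 1·2 + 3·4 + 3·2 = 20.

20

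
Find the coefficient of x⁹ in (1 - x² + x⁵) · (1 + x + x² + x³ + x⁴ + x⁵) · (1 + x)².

3

(1 - x² + x⁵) has coefficients 1,0,-1,0,0,1 for degrees 0…5.
(1 + x + x² + x³ + x⁴ + x⁵) has coefficients 1,1,1,1,1,1,0,0,0,0 for degrees 0…9.
Finally multiplying by (1 + x)², the product of all factors after the first has coefficients 1,3,4,4,4,4,3,1,0,0 for degrees 0…9.
[x⁹] = 1·0 − 1·1 + 1·4 = 3.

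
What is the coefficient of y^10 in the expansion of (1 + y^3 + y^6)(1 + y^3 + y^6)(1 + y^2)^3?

9

(1 + y^3 + y^6) has coefficients 1,0,0,1,0,0,1 for degrees 0…6.
(1 + y^3 + y^6) has coefficients 1,0,0,1,0,0,1,0,0,0,0 for degrees 0…10.
Finally multiplying by (1 + y^2)^3, the product of all factors after the first has coefficients 1,0,3,1,3,3,2,3,3,1,3 for degrees 0…10.
[y^10] = 1·3 + 1·3 + 1·3 = 9.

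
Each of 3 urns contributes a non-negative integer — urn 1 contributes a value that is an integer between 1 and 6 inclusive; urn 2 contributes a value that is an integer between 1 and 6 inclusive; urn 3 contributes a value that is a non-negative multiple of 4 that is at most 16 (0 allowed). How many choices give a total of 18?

9

The generating function for the choices is (q + q² + q³ + q⁴ + q⁵ + q⁶)·(q + q² + q³ + q⁴ + q⁵ + q⁶)·(1 + q⁴ + q⁸ + q¹² + q¹⁶); the count is [q¹⁸].
(q + q² + q³ + q⁴ + q⁵ + q⁶) has coefficients 0,1,1,1,1,1,1 for degrees 0…6.
(q + q² + q³ + q⁴ + q⁵ + q⁶) has coefficients 0,1,1,1,1,1,1,0,0,0,0,0,0,0,0,0,0,0,0 for degrees 0…18.
Finally multiplying by (1 + q⁴ + q⁸ + q¹² + q¹⁶), the product of all factors after the first has coefficients 0,1,1,1,1,2,2,1,1,2,2,1,1,2,2,1,1,2,2 for degrees 0…18.
[q¹⁸] = 1·2 + 1·1 + 1·1 + 1·2 + 1·2 + 1·1 = 9.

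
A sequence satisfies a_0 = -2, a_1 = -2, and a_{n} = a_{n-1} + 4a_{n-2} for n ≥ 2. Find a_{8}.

The ordinary generating function has denominator 1 - x - 4x^2.
Iterating the recurrence: a_0,…,a_{8} = -2, -2, -10, -18, -58, -130, -362, -882, -2330.

-2330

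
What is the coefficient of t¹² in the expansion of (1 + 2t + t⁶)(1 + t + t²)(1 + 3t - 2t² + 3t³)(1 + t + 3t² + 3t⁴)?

12

(1 + 2t + t⁶) has coefficients 1,2,0,0,0,0,1 for degrees 0…6.
(1 + t + t²) has coefficients 1,1,1,0,0,0,0,0,0,0,0,0,0 for degrees 0…12.
Multiplying by (1 + 3t - 2t² + 3t³) gives running coefficients 1,4,2,4,1,3,0,0,0,0,0,0,0 for degrees 0…12.
Finally multiplying by (1 + t + 3t² + 3t⁴), the product of all factors after the first has coefficients 1,5,9,18,14,28,12,21,3,9,0,0,0 for degrees 0…12.
[t¹²] = 1·0 + 2·0 + 1·12 = 12.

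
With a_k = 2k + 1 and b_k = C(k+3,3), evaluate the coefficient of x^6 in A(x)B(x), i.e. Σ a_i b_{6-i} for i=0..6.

714

Write out a_i and b_{6-i} for i = 0,…,6 and sum the products.
Σ = 1·84 + 3·56 + 5·35 + 7·20 + 9·10 + 11·4 + 13·1 = 714.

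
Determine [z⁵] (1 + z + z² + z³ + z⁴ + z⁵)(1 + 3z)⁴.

256

(1 + z + z² + z³ + z⁴ + z⁵) has coefficients 1,1,1,1,1,1 for degrees 0…5.
(1 + 3z)⁴ has coefficients 1,12,54,108,81,0 for degrees 0…5.
[z⁵] = 1·0 + 1·81 + 1·108 + 1·54 + 1·12 + 1·1 = 256.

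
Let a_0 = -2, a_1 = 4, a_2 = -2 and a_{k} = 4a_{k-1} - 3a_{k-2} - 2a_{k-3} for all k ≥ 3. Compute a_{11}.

-76288

The ordinary generating function has denominator 1 - 4q + 3q^2 + 2q^3.
Iterating the recurrence: a_0,…,a_{11} = -2, 4, -2, -16, -66, -212, -618, -1704, -4538, -11804, -30194, -76288.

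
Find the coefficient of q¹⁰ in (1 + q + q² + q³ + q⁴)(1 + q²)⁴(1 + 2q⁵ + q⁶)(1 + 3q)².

(1 + q + q² + q³ + q⁴) has coefficients 1,1,1,1,1 for degrees 0…4.
(1 + q²)⁴ has coefficients 1,0,4,0,6,0,4,0,1,0,0 for degrees 0…10.
Multiplying by (1 + 2q⁵ + q⁶) gives running coefficients 1,0,4,0,6,2,5,8,5,12,6 for degrees 0…10.
Finally multiplying by (1 + 3q)², the product of all factors after the first has coefficients 1,6,13,24,42,38,71,56,98,114,123 for degrees 0…10.
[q¹⁰] = 1·123 + 1·114 + 1·98 + 1·56 + 1·71 = 462.

462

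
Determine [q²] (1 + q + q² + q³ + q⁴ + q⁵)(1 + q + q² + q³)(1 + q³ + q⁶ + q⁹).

3

(1 + q + q² + q³ + q⁴ + q⁵) has coefficients 1,1,1 for degrees 0…2.
(1 + q + q² + q³) has coefficients 1,1,1 for degrees 0…2.
Finally multiplying by (1 + q³ + q⁶ + q⁹), the product of all factors after the first has coefficients 1,1,1 for degrees 0…2.
[q²] = 1·1 + 1·1 + 1·1 = 3.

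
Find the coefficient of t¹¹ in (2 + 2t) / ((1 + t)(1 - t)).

The denominator gives the recurrence a_n = a_(n−2) for n ≥ 2; the numerator fixes a_0 = 2, a_1 = 2.
Iterating: 2, 2, 2, 2, 2, 2, 2, 2, 2, 2, 2, 2, so a_11 = 2.

2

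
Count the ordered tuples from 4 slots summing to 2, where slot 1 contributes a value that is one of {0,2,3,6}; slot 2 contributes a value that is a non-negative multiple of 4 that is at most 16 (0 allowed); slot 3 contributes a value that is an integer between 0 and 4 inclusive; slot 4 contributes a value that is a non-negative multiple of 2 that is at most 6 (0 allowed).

The generating function for the choices is (1 + y^2 + y^3 + y^6)·(1 + y^4 + y^8 + y^12 + y^16)·(1 + y + y^2 + y^3 + y^4)·(1 + y^2 + y^4 + y^6); the count is [y^2].
(1 + y^2 + y^3 + y^6) has coefficients 1,0,1 for degrees 0…2.
(1 + y^4 + y^8 + y^12 + y^16) has coefficients 1,0,0 for degrees 0…2.
Multiplying by (1 + y + y^2 + y^3 + y^4) gives running coefficients 1,1,1 for degrees 0…2.
Finally multiplying by (1 + y^2 + y^4 + y^6), the product of all factors after the first has coefficients 1,1,2 for degrees 0…2.
[y^2] = 1·2 + 1·1 = 3.

3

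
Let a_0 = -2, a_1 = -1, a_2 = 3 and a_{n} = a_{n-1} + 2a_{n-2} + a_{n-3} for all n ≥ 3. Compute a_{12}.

1177

The ordinary generating function has denominator 1 - x - 2x^2 - x^3.
Iterating the recurrence: a_0,…,a_{12} = -2, -1, 3, -1, 4, 5, 12, 26, 55, 119, 255, 548, 1177.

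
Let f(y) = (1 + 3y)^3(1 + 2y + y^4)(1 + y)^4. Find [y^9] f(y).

(1 + 3y)^3 has coefficients 1,9,27,27 for degrees 0…3.
(1 + 2y + y^4) has coefficients 1,2,0,0,1,0,0,0,0,0 for degrees 0…9.
Finally multiplying by (1 + y)^4, the product of all factors after the first has coefficients 1,6,14,16,10,6,6,4,1,0 for degrees 0…9.
[y^9] = 1·0 + 9·1 + 27·4 + 27·6 = 279.

279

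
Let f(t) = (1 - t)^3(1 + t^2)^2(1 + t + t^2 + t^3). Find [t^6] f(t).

(1 - t)^3 has coefficients 1,-3,3,-1 for degrees 0…3.
(1 + t^2)^2 has coefficients 1,0,2,0,1,0,0 for degrees 0…6.
Finally multiplying by (1 + t + t^2 + t^3), the product of all factors after the first has coefficients 1,1,3,3,3,3,1 for degrees 0…6.
[t^6] = 1·1 − 3·3 + 3·3 − 1·3 = -2.

-2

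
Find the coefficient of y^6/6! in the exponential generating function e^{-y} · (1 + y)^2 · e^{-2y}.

The EGF product rule gives c_6 = Σ_{k_1+k_2+k_3=6} C(6; k_1,k_2,k_3) · ∏ g_i(k_i), where e^{-y} gives (-1)^k; (1+y)^2 gives the falling factorial (2)_k; e^{-2y} gives (-2)^k.
g_1(k) for k = 0…6: 1, -1, 1, -1, 1, -1, 1.
g_2(k) for k = 0…6: 1, 2, 2, 0, 0, 0, 0.
g_3(k) for k = 0…6: 1, -2, 4, -8, 16, -32, 64.
First combine the last two factors: h(k) = Σ_j C(k,j)·g_2(j)·g_3(k−j) for k = 0…6: 1, 0, -2, 4, 0, -32, 160.
c_6 = Σ_k C(6,k)·g_1(k)·h(6−k) = 1·1·160 + 6·(-1)·(-32) + 20·(-1)·4 + 15·1·(-2) + 1·1·1 = 160 + 192 − 80 − 30 + 1 = 243.

243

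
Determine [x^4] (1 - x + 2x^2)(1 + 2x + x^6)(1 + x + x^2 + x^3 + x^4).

(1 - x + 2x^2) has coefficients 1,-1,2 for degrees 0…2.
(1 + 2x + x^6) has coefficients 1,2,0,0,0 for degrees 0…4.
Finally multiplying by (1 + x + x^2 + x^3 + x^4), the product of all factors after the first has coefficients 1,3,3,3,3 for degrees 0…4.
[x^4] = 1·3 − 1·3 + 2·3 = 6.

6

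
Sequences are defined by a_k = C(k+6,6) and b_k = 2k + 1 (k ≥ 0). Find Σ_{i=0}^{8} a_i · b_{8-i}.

Write out a_i and b_{8-i} for i = 0,…,8 and sum the products.
Σ = 1·17 + 7·15 + 28·13 + 84·11 + 210·9 + 462·7 + 924·5 + 1716·3 + 3003·1 = 19305.

19305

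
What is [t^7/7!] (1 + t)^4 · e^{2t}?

The EGF product rule gives c_7 = Σ_{k_1+k_2=7} C(7; k_1,k_2) · ∏ g_i(k_i), where (1+t)^4 gives the falling factorial (4)_k; e^{2t} gives (2)^k.
g_1(k) for k = 0…7: 1, 4, 12, 24, 24, 0, 0, 0.
g_2(k) for k = 0…7: 1, 2, 4, 8, 16, 32, 64, 128.
c_7 = Σ_k C(7,k)·g_1(k)·g_2(7−k) = 1·1·128 + 7·4·64 + 21·12·32 + 35·24·16 + 35·24·8 = 128 + 1792 + 8064 + 13440 + 6720 = 30144.

30144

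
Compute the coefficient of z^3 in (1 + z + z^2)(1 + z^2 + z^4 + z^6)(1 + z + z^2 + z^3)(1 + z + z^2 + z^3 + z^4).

12

(1 + z + z^2) has coefficients 1,1,1 for degrees 0…2.
(1 + z^2 + z^4 + z^6) has coefficients 1,0,1,0 for degrees 0…3.
Multiplying by (1 + z + z^2 + z^3) gives running coefficients 1,1,2,2 for degrees 0…3.
Finally multiplying by (1 + z + z^2 + z^3 + z^4), the product of all factors after the first has coefficients 1,2,4,6 for degrees 0…3.
[z^3] = 1·6 + 1·4 + 1·2 = 12.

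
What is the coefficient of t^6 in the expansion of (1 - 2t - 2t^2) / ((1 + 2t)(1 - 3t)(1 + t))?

113

The denominator gives the recurrence a_n = 7a_(n−2) + 6a_(n−3) for n ≥ 3; the numerator fixes a_0 = 1, a_1 = -2, a_2 = 5.
Iterating: 1, -2, 5, -8, 23, -26, 113, so a_6 = 113.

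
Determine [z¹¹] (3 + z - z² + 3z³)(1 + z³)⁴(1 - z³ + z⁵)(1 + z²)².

(3 + z - z² + 3z³) has coefficients 3,1,-1,3 for degrees 0…3.
(1 + z³)⁴ has coefficients 1,0,0,4,0,0,6,0,0,4,0,0 for degrees 0…11.
Multiplying by (1 - z³ + z⁵) gives running coefficients 1,0,0,3,0,1,2,0,4,-2,0,6 for degrees 0…11.
Finally multiplying by (1 + z²)², the product of all factors after the first has coefficients 1,0,2,3,1,7,2,5,8,-1,10,2 for degrees 0…11.
[z¹¹] = 3·2 + 1·10 − 1·(-1) + 3·8 = 41.

41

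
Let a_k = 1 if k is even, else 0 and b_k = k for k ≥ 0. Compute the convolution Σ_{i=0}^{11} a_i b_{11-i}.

36

The convolution is the t^11 coefficient of A(t)B(t).
Σ = 1·11 + 0·10 + 1·9 + 0·8 + 1·7 + 0·6 + 1·5 + 0·4 + 1·3 + 0·2 + 1·1 + 0·0 = 36.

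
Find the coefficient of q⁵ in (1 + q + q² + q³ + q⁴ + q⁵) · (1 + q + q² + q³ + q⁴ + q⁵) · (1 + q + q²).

(1 + q + q² + q³ + q⁴ + q⁵) has coefficients 1,1,1,1,1,1 for degrees 0…5.
(1 + q + q² + q³ + q⁴ + q⁵) has coefficients 1,1,1,1,1,1 for degrees 0…5.
Finally multiplying by (1 + q + q²), the product of all factors after the first has coefficients 1,2,3,3,3,3 for degrees 0…5.
[q⁵] = 1·3 + 1·3 + 1·3 + 1·3 + 1·2 + 1·1 = 15.

15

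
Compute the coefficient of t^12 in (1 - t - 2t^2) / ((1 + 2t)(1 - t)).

2730

The denominator gives the recurrence a_n = −a_(n−1) + 2a_(n−2) for n ≥ 3; the numerator fixes a_0 = 1, a_1 = -2, a_2 = 2.
Iterating: 1, -2, 2, -6, 10, -22, 42, -86, 170, -342, 682, -1366, 2730, so a_12 = 2730.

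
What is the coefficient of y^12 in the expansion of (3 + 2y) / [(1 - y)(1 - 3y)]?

Partial fractions give a closed form: a_n = (-5/2)·1^n + (11/2)·3^n.
At n = 12: a_12 = 2922923.

2922923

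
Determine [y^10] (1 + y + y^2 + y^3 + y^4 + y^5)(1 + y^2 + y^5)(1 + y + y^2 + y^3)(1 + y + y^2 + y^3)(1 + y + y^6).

(1 + y + y^2 + y^3 + y^4 + y^5) has coefficients 1,1,1,1,1,1 for degrees 0…5.
(1 + y^2 + y^5) has coefficients 1,0,1,0,0,1,0,0,0,0,0 for degrees 0…10.
Multiplying by (1 + y + y^2 + y^3) gives running coefficients 1,1,2,2,1,2,1,1,1,0,0 for degrees 0…10.
Multiplying by (1 + y + y^2 + y^3) gives running coefficients 1,2,4,6,6,7,6,5,5,3,2 for degrees 0…10.
Finally multiplying by (1 + y + y^6), the product of all factors after the first has coefficients 1,3,6,10,12,13,14,13,14,14,11 for degrees 0…10.
[y^10] = 1·11 + 1·14 + 1·14 + 1·13 + 1·14 + 1·13 = 79.

79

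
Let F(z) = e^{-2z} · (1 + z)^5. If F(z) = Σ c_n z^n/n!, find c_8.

4096

The EGF product rule gives c_8 = Σ_{k_1+k_2=8} C(8; k_1,k_2) · ∏ g_i(k_i), where e^{-2z} gives (-2)^k; (1+z)^5 gives the falling factorial (5)_k.
g_1(k) for k = 0…8: 1, -2, 4, -8, 16, -32, 64, -128, 256.
g_2(k) for k = 0…8: 1, 5, 20, 60, 120, 120, 0, 0, 0.
c_8 = Σ_k C(8,k)·g_1(k)·g_2(8−k) = 56·(-8)·120 + 70·16·120 + 56·(-32)·60 + 28·64·20 + 8·(-128)·5 + 1·256·1 = −53760 + 134400 − 107520 + 35840 − 5120 + 256 = 4096.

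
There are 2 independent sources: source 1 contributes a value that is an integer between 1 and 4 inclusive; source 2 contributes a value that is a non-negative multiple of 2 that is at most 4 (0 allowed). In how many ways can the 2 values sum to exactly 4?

The generating function for the choices is (t + t^2 + t^3 + t^4)·(1 + t^2 + t^4); the count is [t^4].
(t + t^2 + t^3 + t^4) has coefficients 0,1,1,1,1 for degrees 0…4.
(1 + t^2 + t^4) has coefficients 1,0,1,0,1 for degrees 0…4.
[t^4] = 1·0 + 1·1 + 1·0 + 1·1 = 2.

2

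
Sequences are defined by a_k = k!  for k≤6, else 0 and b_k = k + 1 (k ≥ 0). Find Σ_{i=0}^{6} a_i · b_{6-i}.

This is [x^6] in the product of the two ordinary generating functions.
Σ = 1·7 + 1·6 + 2·5 + 6·4 + 24·3 + 120·2 + 720·1 = 1079.

1079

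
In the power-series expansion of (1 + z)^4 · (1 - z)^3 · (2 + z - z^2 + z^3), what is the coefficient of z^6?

-5

(1 + z)^4 has coefficients 1,4,6,4,1 for degrees 0…4.
(1 - z)^3 has coefficients 1,-3,3,-1,0,0,0 for degrees 0…6.
Finally multiplying by (2 + z - z^2 + z^3), the product of all factors after the first has coefficients 2,-5,2,5,-7,4,-1 for degrees 0…6.
[z^6] = 1·(-1) + 4·4 + 6·(-7) + 4·5 + 1·2 = -5.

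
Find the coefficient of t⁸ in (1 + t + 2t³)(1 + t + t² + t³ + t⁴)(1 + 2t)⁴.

224

(1 + t + 2t³) has coefficients 1,1,0,2 for degrees 0…3.
(1 + t + t² + t³ + t⁴) has coefficients 1,1,1,1,1,0,0,0,0 for degrees 0…8.
Finally multiplying by (1 + 2t)⁴, the product of all factors after the first has coefficients 1,9,33,65,81,80,72,48,16 for degrees 0…8.
[t⁸] = 1·16 + 1·48 + 2·80 = 224.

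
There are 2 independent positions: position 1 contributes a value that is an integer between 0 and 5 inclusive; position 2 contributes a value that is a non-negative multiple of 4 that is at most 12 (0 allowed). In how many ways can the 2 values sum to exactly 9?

2

The generating function for the choices is (1 + z + z^2 + z^3 + z^4 + z^5)·(1 + z^4 + z^8 + z^12); the count is [z^9].
(1 + z + z^2 + z^3 + z^4 + z^5) has coefficients 1,1,1,1,1,1 for degrees 0…5.
(1 + z^4 + z^8 + z^12) has coefficients 1,0,0,0,1,0,0,0,1,0 for degrees 0…9.
[z^9] = 1·0 + 1·1 + 1·0 + 1·0 + 1·0 + 1·1 = 2.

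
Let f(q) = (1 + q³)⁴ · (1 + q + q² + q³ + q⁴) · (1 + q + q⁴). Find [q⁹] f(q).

20

(1 + q³)⁴ has coefficients 1,0,0,4,0,0,6,0,0,4 for degrees 0…9.
(1 + q + q² + q³ + q⁴) has coefficients 1,1,1,1,1,0,0,0,0,0 for degrees 0…9.
Finally multiplying by (1 + q + q⁴), the product of all factors after the first has coefficients 1,2,2,2,3,2,1,1,1,0 for degrees 0…9.
[q⁹] = 1·0 + 4·1 + 6·2 + 4·1 = 20.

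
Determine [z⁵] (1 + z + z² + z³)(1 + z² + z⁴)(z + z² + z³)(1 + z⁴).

7

(1 + z + z² + z³) has coefficients 1,1,1,1 for degrees 0…3.
(1 + z² + z⁴) has coefficients 1,0,1,0,1,0 for degrees 0…5.
Multiplying by (z + z² + z³) gives running coefficients 0,1,1,2,1,2 for degrees 0…5.
Finally multiplying by (1 + z⁴), the product of all factors after the first has coefficients 0,1,1,2,1,3 for degrees 0…5.
[z⁵] = 1·3 + 1·1 + 1·2 + 1·1 = 7.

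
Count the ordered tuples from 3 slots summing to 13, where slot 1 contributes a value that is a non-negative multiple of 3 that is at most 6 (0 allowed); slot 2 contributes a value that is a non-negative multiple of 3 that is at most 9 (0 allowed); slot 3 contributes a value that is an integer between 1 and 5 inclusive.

The generating function for the choices is (1 + t^3 + t^6)·(1 + t^3 + t^6 + t^9)·(t + t^2 + t^3 + t^4 + t^5); the count is [t^13].
(1 + t^3 + t^6) has coefficients 1,0,0,1,0,0,1 for degrees 0…6.
(1 + t^3 + t^6 + t^9) has coefficients 1,0,0,1,0,0,1,0,0,1,0,0,0,0 for degrees 0…13.
Finally multiplying by (t + t^2 + t^3 + t^4 + t^5), the product of all factors after the first has coefficients 0,1,1,1,2,2,1,2,2,1,2,2,1,1 for degrees 0…13.
[t^13] = 1·1 + 1·2 + 1·2 = 5.

5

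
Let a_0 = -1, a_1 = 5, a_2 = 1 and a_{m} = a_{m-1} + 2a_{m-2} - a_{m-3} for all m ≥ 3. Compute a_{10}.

466

The ordinary generating function has denominator 1 - t - 2t^2 + t^3.
Iterating the recurrence: a_0,…,a_{10} = -1, 5, 1, 12, 9, 32, 38, 93, 137, 285, 466.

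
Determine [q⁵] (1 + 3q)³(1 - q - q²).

-27

(1 + 3q)³ has coefficients 1,9,27,27 for degrees 0…3.
(1 - q - q²) has coefficients 1,-1,-1,0,0,0 for degrees 0…5.
[q⁵] = 1·0 + 9·0 + 27·0 + 27·(-1) = -27.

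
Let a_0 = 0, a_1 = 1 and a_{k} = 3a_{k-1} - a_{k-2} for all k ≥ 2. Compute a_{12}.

The ordinary generating function has denominator 1 - 3q + q^2.
Iterating the recurrence: a_0,…,a_{12} = 0, 1, 3, 8, 21, 55, 144, 377, 987, 2584, 6765, 17711, 46368.

46368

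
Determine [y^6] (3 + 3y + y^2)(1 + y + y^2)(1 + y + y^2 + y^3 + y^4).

(3 + 3y + y^2) has coefficients 3,3,1 for degrees 0…2.
(1 + y + y^2) has coefficients 1,1,1,0,0,0,0 for degrees 0…6.
Finally multiplying by (1 + y + y^2 + y^3 + y^4), the product of all factors after the first has coefficients 1,2,3,3,3,2,1 for degrees 0…6.
[y^6] = 3·1 + 3·2 + 1·3 = 12.

12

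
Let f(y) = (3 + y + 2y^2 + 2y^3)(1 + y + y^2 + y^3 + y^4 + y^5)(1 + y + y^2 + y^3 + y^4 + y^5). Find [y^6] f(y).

39

(3 + y + 2y^2 + 2y^3) has coefficients 3,1,2,2 for degrees 0…3.
(1 + y + y^2 + y^3 + y^4 + y^5) has coefficients 1,1,1,1,1,1,0 for degrees 0…6.
Finally multiplying by (1 + y + y^2 + y^3 + y^4 + y^5), the product of all factors after the first has coefficients 1,2,3,4,5,6,5 for degrees 0…6.
[y^6] = 3·5 + 1·6 + 2·5 + 2·4 = 39.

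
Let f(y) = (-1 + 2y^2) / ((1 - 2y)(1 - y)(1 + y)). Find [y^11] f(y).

-1366

Partial fractions give a closed form: a_n = (-2/3)·2^n + (-1/2)·1^n + (1/6)·(-1)^n.
At n = 11: a_11 = -1366.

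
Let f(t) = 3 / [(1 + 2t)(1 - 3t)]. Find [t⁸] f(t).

Partial fractions give a closed form: a_n = (6/5)·(-2)^n + (9/5)·3^n.
At n = 8: a_8 = 12117.

12117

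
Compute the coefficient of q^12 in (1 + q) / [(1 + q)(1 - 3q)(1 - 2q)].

1586131

Partial fractions give a closed form: a_n = (3)·3^n + (-2)·2^n.
At n = 12: a_12 = 1586131.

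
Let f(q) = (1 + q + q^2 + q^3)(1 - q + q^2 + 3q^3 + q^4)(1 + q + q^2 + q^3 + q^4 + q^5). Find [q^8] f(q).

18

(1 + q + q^2 + q^3) has coefficients 1,1,1,1 for degrees 0…3.
(1 - q + q^2 + 3q^3 + q^4) has coefficients 1,-1,1,3,1,0,0,0,0 for degrees 0…8.
Finally multiplying by (1 + q + q^2 + q^3 + q^4 + q^5), the product of all factors after the first has coefficients 1,0,1,4,5,5,4,5,4 for degrees 0…8.
[q^8] = 1·4 + 1·5 + 1·4 + 1·5 = 18.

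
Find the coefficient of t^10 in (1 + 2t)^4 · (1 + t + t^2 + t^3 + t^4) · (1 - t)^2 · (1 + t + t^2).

24

(1 + 2t)^4 has coefficients 1,8,24,32,16 for degrees 0…4.
(1 + t + t^2 + t^3 + t^4) has coefficients 1,1,1,1,1,0,0,0,0,0,0 for degrees 0…10.
Multiplying by (1 - t)^2 gives running coefficients 1,-1,0,0,0,-1,1,0,0,0,0 for degrees 0…10.
Finally multiplying by (1 + t + t^2), the product of all factors after the first has coefficients 1,0,0,-1,0,-1,0,0,1,0,0 for degrees 0…10.
[t^10] = 1·0 + 8·0 + 24·1 + 32·0 + 16·0 = 24.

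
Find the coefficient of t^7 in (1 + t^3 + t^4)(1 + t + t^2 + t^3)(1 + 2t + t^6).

(1 + t^3 + t^4) has coefficients 1,0,0,1,1 for degrees 0…4.
(1 + t + t^2 + t^3) has coefficients 1,1,1,1,0,0,0,0 for degrees 0…7.
Finally multiplying by (1 + 2t + t^6), the product of all factors after the first has coefficients 1,3,3,3,2,0,1,1 for degrees 0…7.
[t^7] = 1·1 + 1·2 + 1·3 = 6.

6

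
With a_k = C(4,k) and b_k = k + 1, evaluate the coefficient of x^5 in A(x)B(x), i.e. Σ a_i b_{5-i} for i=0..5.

64

Write out a_i and b_{5-i} for i = 0,…,5 and sum the products.
Σ = 1·6 + 4·5 + 6·4 + 4·3 + 1·2 + 0·1 = 64.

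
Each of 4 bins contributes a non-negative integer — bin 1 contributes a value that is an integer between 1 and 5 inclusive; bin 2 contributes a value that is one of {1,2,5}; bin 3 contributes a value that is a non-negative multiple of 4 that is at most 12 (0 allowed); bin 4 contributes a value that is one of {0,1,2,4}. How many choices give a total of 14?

16

The generating function for the choices is (y + y² + y³ + y⁴ + y⁵)·(y + y² + y⁵)·(1 + y⁴ + y⁸ + y¹²)·(1 + y + y² + y⁴); the count is [y¹⁴].
(y + y² + y³ + y⁴ + y⁵) has coefficients 0,1,1,1,1,1 for degrees 0…5.
(y + y² + y⁵) has coefficients 0,1,1,0,0,1,0,0,0,0,0,0,0,0,0 for degrees 0…14.
Multiplying by (1 + y⁴ + y⁸ + y¹²) gives running coefficients 0,1,1,0,0,2,1,0,0,2,1,0,0,2,1 for degrees 0…14.
Finally multiplying by (1 + y + y² + y⁴), the product of all factors after the first has coefficients 0,1,2,2,1,3,4,3,1,4,4,3,1,4,4 for degrees 0…14.
[y¹⁴] = 1·4 + 1·1 + 1·3 + 1·4 + 1·4 = 16.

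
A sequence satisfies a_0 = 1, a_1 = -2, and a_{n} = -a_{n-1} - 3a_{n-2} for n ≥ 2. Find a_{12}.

The ordinary generating function has denominator 1 + t + 3t^2.
Iterating the recurrence: a_0,…,a_{12} = 1, -2, -1, 7, -4, -17, 29, 22, -109, 43, 284, -413, -439.

-439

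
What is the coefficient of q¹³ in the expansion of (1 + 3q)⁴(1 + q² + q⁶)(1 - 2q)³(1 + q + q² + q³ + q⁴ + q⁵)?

(1 + 3q)⁴ has coefficients 1,12,54,108,81 for degrees 0…4.
(1 + q² + q⁶) has coefficients 1,0,1,0,0,0,1,0,0,0,0,0,0,0 for degrees 0…13.
Multiplying by (1 - 2q)³ gives running coefficients 1,-6,13,-14,12,-8,1,-6,12,-8,0,0,0,0 for degrees 0…13.
Finally multiplying by (1 + q + q² + q³ + q⁴ + q⁵), the product of all factors after the first has coefficients 1,-5,8,-6,6,-2,-2,-2,-3,3,-9,-1,-2,4 for degrees 0…13.
[q¹³] = 1·4 + 12·(-2) + 54·(-1) + 108·(-9) + 81·3 = -803.

-803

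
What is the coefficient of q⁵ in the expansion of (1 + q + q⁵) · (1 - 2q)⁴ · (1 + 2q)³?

(1 + q + q⁵) has coefficients 1,1,0,0,0,1 for degrees 0…5.
(1 - 2q)⁴ has coefficients 1,-8,24,-32,16,0 for degrees 0…5.
Finally multiplying by (1 + 2q)³, the product of all factors after the first has coefficients 1,-2,-12,24,48,-96 for degrees 0…5.
[q⁵] = 1·(-96) + 1·48 + 1·1 = -47.

-47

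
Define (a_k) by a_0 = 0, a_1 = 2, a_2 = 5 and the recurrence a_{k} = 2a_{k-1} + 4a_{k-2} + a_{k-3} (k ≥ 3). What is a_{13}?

2727962

The ordinary generating function has denominator 1 - 2z - 4z^2 - z^3.
Iterating the recurrence: a_0,…,a_{13} = 0, 2, 5, 18, 58, 193, 636, 2102, 6941, 22926, 75718, 250081, 825960, 2727962.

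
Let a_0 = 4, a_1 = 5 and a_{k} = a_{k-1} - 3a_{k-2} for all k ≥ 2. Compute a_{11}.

893

The ordinary generating function has denominator 1 - y + 3y^2.
Iterating the recurrence: a_0,…,a_{11} = 4, 5, -7, -22, -1, 65, 68, -127, -331, 50, 1043, 893.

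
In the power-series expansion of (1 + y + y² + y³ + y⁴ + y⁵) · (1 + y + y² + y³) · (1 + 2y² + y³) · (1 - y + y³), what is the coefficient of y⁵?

8

(1 + y + y² + y³ + y⁴ + y⁵) has coefficients 1,1,1,1,1,1 for degrees 0…5.
(1 + y + y² + y³) has coefficients 1,1,1,1,0,0 for degrees 0…5.
Multiplying by (1 + 2y² + y³) gives running coefficients 1,1,3,4,3,3 for degrees 0…5.
Finally multiplying by (1 - y + y³), the product of all factors after the first has coefficients 1,0,2,2,0,3 for degrees 0…5.
[y⁵] = 1·3 + 1·0 + 1·2 + 1·2 + 1·0 + 1·1 = 8.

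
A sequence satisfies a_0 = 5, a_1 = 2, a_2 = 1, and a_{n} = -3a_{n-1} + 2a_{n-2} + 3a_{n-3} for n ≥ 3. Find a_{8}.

-5572

The ordinary generating function has denominator 1 + 3z - 2z^2 - 3z^3.
Iterating the recurrence: a_0,…,a_{8} = 5, 2, 1, 16, -40, 155, -497, 1681, -5572.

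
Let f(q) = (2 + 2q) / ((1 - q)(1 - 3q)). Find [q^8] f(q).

26242

The denominator gives the recurrence a_n = 4a_(n−1) − 3a_(n−2) for n ≥ 2; the numerator fixes a_0 = 2, a_1 = 10.
Iterating: 2, 10, 34, 106, 322, 970, 2914, 8746, 26242, so a_8 = 26242.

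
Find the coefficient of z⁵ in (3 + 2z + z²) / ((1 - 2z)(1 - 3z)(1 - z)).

Partial fractions give a closed form: a_n = (-17)·2^n + (17)·3^n + (3)·1^n.
At n = 5: a_5 = 3590.

3590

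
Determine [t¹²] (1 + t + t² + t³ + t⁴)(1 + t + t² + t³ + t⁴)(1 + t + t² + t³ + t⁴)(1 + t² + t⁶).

26

(1 + t + t² + t³ + t⁴) has coefficients 1,1,1,1,1 for degrees 0…4.
(1 + t + t² + t³ + t⁴) has coefficients 1,1,1,1,1,0,0,0,0,0,0,0,0 for degrees 0…12.
Multiplying by (1 + t + t² + t³ + t⁴) gives running coefficients 1,2,3,4,5,4,3,2,1,0,0,0,0 for degrees 0…12.
Finally multiplying by (1 + t² + t⁶), the product of all factors after the first has coefficients 1,2,4,6,8,8,9,8,7,6,6,4,3 for degrees 0…12.
[t¹²] = 1·3 + 1·4 + 1·6 + 1·6 + 1·7 = 26.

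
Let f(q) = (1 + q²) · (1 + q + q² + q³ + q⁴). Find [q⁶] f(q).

(1 + q²) has coefficients 1,0,1 for degrees 0…2.
(1 + q + q² + q³ + q⁴) has coefficients 1,1,1,1,1,0,0 for degrees 0…6.
[q⁶] = 1·0 + 1·1 = 1.

1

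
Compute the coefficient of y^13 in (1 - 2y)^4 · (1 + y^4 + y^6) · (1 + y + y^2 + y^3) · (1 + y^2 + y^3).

24

(1 - 2y)^4 has coefficients 1,-8,24,-32,16 for degrees 0…4.
(1 + y^4 + y^6) has coefficients 1,0,0,0,1,0,1,0,0,0,0,0,0,0 for degrees 0…13.
Multiplying by (1 + y + y^2 + y^3) gives running coefficients 1,1,1,1,1,1,2,2,1,1,0,0,0,0 for degrees 0…13.
Finally multiplying by (1 + y^2 + y^3), the product of all factors after the first has coefficients 1,1,2,3,3,3,4,4,4,5,3,2,1,0 for degrees 0…13.
[y^13] = 1·0 − 8·1 + 24·2 − 32·3 + 16·5 = 24.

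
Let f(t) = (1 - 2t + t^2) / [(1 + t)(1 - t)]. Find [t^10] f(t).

The denominator gives the recurrence a_n = a_(n−2) for n ≥ 3; the numerator fixes a_0 = 1, a_1 = -2, a_2 = 2.
Iterating: 1, -2, 2, -2, 2, -2, 2, -2, 2, -2, 2, so a_10 = 2.

2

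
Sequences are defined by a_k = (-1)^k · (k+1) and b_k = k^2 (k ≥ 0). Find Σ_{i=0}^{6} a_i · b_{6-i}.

The convolution is the t^6 coefficient of A(t)B(t).
Σ = 1·36 − 2·25 + 3·16 − 4·9 + 5·4 − 6·1 + 7·0 = 12.

12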